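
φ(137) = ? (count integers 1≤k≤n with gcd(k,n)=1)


Factor n: 137 = 137
φ(n) = n · ∏(1 - 1/p) over distinct primes p | n
φ(137) = 137 · (1 - 1/137) = 136

φ(137) = 136


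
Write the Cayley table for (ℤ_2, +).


Elements: {0, 1}
Operation: addition mod 2
Entry (a, b) = (a + b) mod 2

Cayley table:
  | 0 | 1
0 | 0 | 1
1 | 1 | 0


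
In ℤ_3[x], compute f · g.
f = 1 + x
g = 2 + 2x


Expand and collect like terms; reduce coefficients mod 3:
x^0: 1·2 = 2 ≡ 2 (mod 3)
x^1: 1·2 + 1·2 = 4 ≡ 1 (mod 3)
x^2: 1·2 = 2 ≡ 2 (mod 3)
Result: 2 + x + 2x^2

f · g = 2 + x + 2x^2


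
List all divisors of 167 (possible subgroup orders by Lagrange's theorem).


Lagrange's theorem: |H| divides |G|
|G| = 167
Divisors of 167: 1, 167

Possible subgroup orders: {1, 167}


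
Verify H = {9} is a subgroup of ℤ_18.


Subgroup test for H = {9} in (ℤ_18, +):
(1) 0 ∈ H? No
(2) Closure: for all a,b ∈ H, (a+b) mod 18 ∈ H? No  [counterexample: 9 + 9 = 0 ∉ H]
(3) Inverses: for all a ∈ H, -a mod 18 ∈ H? Yes

No, H is not a subgroup of ℤ_18


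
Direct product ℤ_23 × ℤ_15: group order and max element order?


|ℤ_23 × ℤ_15| = 23 × 15 = 345
Max element order = lcm(23,15) = 345
Cyclic? Yes (gcd=1)

|ℤ_23×ℤ_15| = 345, max element order = 345


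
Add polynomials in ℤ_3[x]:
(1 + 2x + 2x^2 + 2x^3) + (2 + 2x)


Add coefficients mod 3:
x^0: 1 + 2 = 0 (mod 3)
x^1: 2 + 2 = 1 (mod 3)
x^2: 2 + 0 = 2 (mod 3)
x^3: 2 + 0 = 2 (mod 3)
Result: x + 2x^2 + 2x^3

f + g = x + 2x^2 + 2x^3


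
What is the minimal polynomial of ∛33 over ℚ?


∛33 satisfies x³ - 33 = 0, irreducible over ℚ (no rational root; 33 is not a perfect cube)

Minimal polynomial: x³ - 33


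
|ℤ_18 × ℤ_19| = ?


|A × B| = |A| · |B|
|ℤ_18 × ℤ_19| = 18 × 19 = 342

|ℤ_18 × ℤ_19| = 342


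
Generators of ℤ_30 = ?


g generates ℤ_n iff gcd(g,n) = 1
Prime factors of 30: 2, 3, 5
Generators are g ∈ {1,...,29} not divisible by any of these primes.
Generators: {1, 7, 11, 13, 17, 19, 23, 29}
Number of generators = φ(30) = 8

Generators of ℤ_30 = {1, 7, 11, 13, 17, 19, 23, 29}


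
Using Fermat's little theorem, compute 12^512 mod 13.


Fermat's little theorem: if p is prime and gcd(a,p)=1, then a^(p-1) ≡ 1 (mod p)
p = 13 is prime, gcd(12,13) = 1
Reduce exponent: 512 mod 12 = 8
So 12^512 ≡ 12^8 (mod 13)
12^8 mod 13 = 1

12^512 ≡ 1 (mod 13)


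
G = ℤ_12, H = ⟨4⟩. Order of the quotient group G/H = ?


|⟨4⟩| = n / gcd(4, 12) = 12 / 4 = 3
H is normal (ℤ_12 is abelian).
|G/H| = |G| / |H| = 12 / 3 = 4

|G/H| = 4


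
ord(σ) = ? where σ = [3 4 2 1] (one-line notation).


Cycle decomposition: (1 3 2 4)
Cycle lengths: 4
Order = lcm(4) = 4

ord(σ) = 4


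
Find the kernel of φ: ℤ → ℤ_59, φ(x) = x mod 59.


Kernel = preimage of identity
ker(φ) = {x ∈ ℤ : x ≡ 0 (mod 59)} = 59ℤ = {0, ±59, ±118, ...}

ker(φ) = 59ℤ


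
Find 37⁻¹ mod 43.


Use the extended Euclidean algorithm to write 1 = 37·s + 43·t; then s mod 43 is the inverse.
Euclidean algorithm:
  37 = 0·43 + 37
  43 = 1·37 + 6
  37 = 6·6 + 1
  6 = 6·1 + 0
gcd(37,43) = 1
Back-substitution gives: 37·(7) + 43·(-6) = 1
So 37⁻¹ ≡ 7 ≡ 7 (mod 43)
Check: 37 × 7 = 259 ≡ 1 (mod 43) ✓

37⁻¹ ≡ 7 (mod 43)


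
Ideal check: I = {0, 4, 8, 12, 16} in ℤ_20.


Check ideal conditions for I = {0, 4, 8, 12, 16} in ℤ_20:
(1) I is an additive subgroup? Yes
(2) For r ∈ ℤ_20 and a ∈ I: r·a ∈ I? Yes

Yes, I is an ideal of ℤ_20


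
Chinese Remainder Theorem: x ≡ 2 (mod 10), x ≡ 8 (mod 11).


m₁ = 10, m₂ = 11, gcd = 1, so CRT applies. M = m₁·m₂ = 110
Let M₁ = M/m₁ = 11, M₂ = M/m₂ = 10
Find y₁ ≡ M₁⁻¹ (mod m₁): 11⁻¹ ≡ 1 (mod 10)
Find y₂ ≡ M₂⁻¹ (mod m₂): 10⁻¹ ≡ 10 (mod 11)
x = a₁·M₁·y₁ + a₂·M₂·y₂ = 2·11·1 + 8·10·10 = 822
Reduce mod 110: x ≡ 52
Check: 52 mod 10 = 2 ✓, 52 mod 11 = 8 ✓

x ≡ 52 (mod 110)


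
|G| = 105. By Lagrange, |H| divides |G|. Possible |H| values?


Lagrange's theorem: |H| divides |G|
|G| = 105
Divisors of 105: 1, 3, 5, 7, 15, 21, 35, 105

Possible subgroup orders: {1, 3, 5, 7, 15, 21, 35, 105}


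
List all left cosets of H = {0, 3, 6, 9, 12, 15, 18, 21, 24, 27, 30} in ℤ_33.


H = {0, 3, 6, 9, 12, 15, 18, 21, 24, 27, 30}, |H| = 11
Number of cosets = |G|/|H| = 33/11 = 3
0 + H = {0, 3, 6, 9, 12, 15, 18, 21, 24, 27, 30}
1 + H = {1, 4, 7, 10, 13, 16, 19, 22, 25, 28, 31}
2 + H = {2, 5, 8, 11, 14, 17, 20, 23, 26, 29, 32}

Cosets: 0+H={0,3,6,9,12,15,18,21,24,27,30}; 1+H={1,4,7,10,13,16,19,22,25,28,31}; 2+H={2,5,8,11,14,17,20,23,26,29,32}


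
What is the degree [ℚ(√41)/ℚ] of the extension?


√41 has minimal polynomial x² - 41 (irreducible over ℚ since 41 is squarefree)

[ℚ(√41)/ℚ] = 2


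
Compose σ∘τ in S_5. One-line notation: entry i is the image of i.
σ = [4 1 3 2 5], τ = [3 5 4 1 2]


σ∘τ: apply τ first, then σ
1 →τ 3 →σ 3
2 →τ 5 →σ 5
3 →τ 4 →σ 2
4 →τ 1 →σ 4
5 →τ 2 →σ 1

σ∘τ = [3 5 2 4 1]


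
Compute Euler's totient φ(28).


φ(n) = count of k ∈ {1,...,n} with gcd(k,n)=1
Coprimes to 28: {1, 3, 5, 9, 11, 13, 15, 17, 19, 23, 25, 27}
Count: 12

φ(28) = 12


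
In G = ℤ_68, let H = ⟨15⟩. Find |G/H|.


|⟨15⟩| = n / gcd(15, 68) = 68 / 1 = 68
H is normal (ℤ_68 is abelian).
|G/H| = |G| / |H| = 68 / 68 = 1

|G/H| = 1


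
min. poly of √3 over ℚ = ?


√3 satisfies x² - 3 = 0, irreducible over ℚ since 3 is squarefree

Minimal polynomial: x² - 3


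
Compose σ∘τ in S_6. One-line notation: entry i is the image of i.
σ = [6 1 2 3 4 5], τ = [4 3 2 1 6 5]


σ∘τ: apply τ first, then σ
1 →τ 4 →σ 3
2 →τ 3 →σ 2
3 →τ 2 →σ 1
4 →τ 1 →σ 6
5 →τ 6 →σ 5
6 →τ 5 →σ 4

σ∘τ = [3 2 1 6 5 4]


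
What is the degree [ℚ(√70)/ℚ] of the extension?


√70 has minimal polynomial x² - 70 (irreducible over ℚ since 70 is squarefree)

[ℚ(√70)/ℚ] = 2


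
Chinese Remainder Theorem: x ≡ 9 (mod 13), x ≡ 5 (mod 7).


m₁ = 13, m₂ = 7, gcd = 1, so CRT applies. M = m₁·m₂ = 91
Let M₁ = M/m₁ = 7, M₂ = M/m₂ = 13
Find y₁ ≡ M₁⁻¹ (mod m₁): 7⁻¹ ≡ 2 (mod 13)
Find y₂ ≡ M₂⁻¹ (mod m₂): 13⁻¹ ≡ 6 (mod 7)
x = a₁·M₁·y₁ + a₂·M₂·y₂ = 9·7·2 + 5·13·6 = 516
Reduce mod 91: x ≡ 61
Check: 61 mod 13 = 9 ✓, 61 mod 7 = 5 ✓

x ≡ 61 (mod 91)


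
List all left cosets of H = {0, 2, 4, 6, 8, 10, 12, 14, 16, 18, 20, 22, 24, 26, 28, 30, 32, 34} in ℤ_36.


H = {0, 2, 4, 6, 8, 10, 12, 14, 16, 18, 20, 22, 24, 26, 28, 30, 32, 34}, |H| = 18
Number of cosets = |G|/|H| = 36/18 = 2
0 + H = {0, 2, 4, 6, 8, 10, 12, 14, 16, 18, 20, 22, 24, 26, 28, 30, 32, 34}
1 + H = {1, 3, 5, 7, 9, 11, 13, 15, 17, 19, 21, 23, 25, 27, 29, 31, 33, 35}

Cosets: 0+H={0,2,4,6,8,10,12,14,16,18,20,22,24,26,28,30,32,34}; 1+H={1,3,5,7,9,11,13,15,17,19,21,23,25,27,29,31,33,35}


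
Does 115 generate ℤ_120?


g generates ℤ_n iff gcd(g, n) = 1
gcd(115, 120) = 5
Since gcd = 5 ≠ 1, ⟨115⟩ has order 24 < 120, so 115 is not a generator.

No, 115 does not generate ℤ_120


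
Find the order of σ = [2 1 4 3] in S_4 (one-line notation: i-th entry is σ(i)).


Cycle decomposition: (1 2) (3 4)
Cycle lengths: 2, 2
Order = lcm(2, 2) = 2

ord(σ) = 2


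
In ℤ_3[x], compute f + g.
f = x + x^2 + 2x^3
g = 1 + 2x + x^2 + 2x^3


Add coefficients mod 3:
x^0: 0 + 1 = 1 (mod 3)
x^1: 1 + 2 = 0 (mod 3)
x^2: 1 + 1 = 2 (mod 3)
x^3: 2 + 2 = 1 (mod 3)
Result: 1 + 2x^2 + x^3

f + g = 1 + 2x^2 + x^3


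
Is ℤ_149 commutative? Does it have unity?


ℤ_149 is a commutative ring with unity 1; 149 is prime, so ℤ_149 is a field (hence an integral domain)
Commutative: Yes
Integral domain: Yes
Has unity: Yes

ℤ_149: Commutative=Yes, Unity=Yes


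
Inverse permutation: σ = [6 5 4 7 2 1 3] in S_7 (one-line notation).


To find σ⁻¹, swap domain and range:
σ(1) = 6 → σ⁻¹(6) = 1
σ(2) = 5 → σ⁻¹(5) = 2
σ(3) = 4 → σ⁻¹(4) = 3
σ(4) = 7 → σ⁻¹(7) = 4
σ(5) = 2 → σ⁻¹(2) = 5
σ(6) = 1 → σ⁻¹(1) = 6
σ(7) = 3 → σ⁻¹(3) = 7

σ⁻¹ = [6 5 7 3 2 1 4]


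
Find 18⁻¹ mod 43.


Use the extended Euclidean algorithm to write 1 = 18·s + 43·t; then s mod 43 is the inverse.
Euclidean algorithm:
  18 = 0·43 + 18
  43 = 2·18 + 7
  18 = 2·7 + 4
  7 = 1·4 + 3
  4 = 1·3 + 1
  3 = 3·1 + 0
gcd(18,43) = 1
Back-substitution gives: 18·(12) + 43·(-5) = 1
So 18⁻¹ ≡ 12 ≡ 12 (mod 43)
Check: 18 × 12 = 216 ≡ 1 (mod 43) ✓

18⁻¹ ≡ 12 (mod 43)


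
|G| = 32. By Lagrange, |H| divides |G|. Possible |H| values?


Lagrange's theorem: |H| divides |G|
|G| = 32
Divisors of 32: 1, 2, 4, 8, 16, 32

Possible subgroup orders: {1, 2, 4, 8, 16, 32}


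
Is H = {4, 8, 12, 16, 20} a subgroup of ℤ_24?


Subgroup test for H = {4, 8, 12, 16, 20} in (ℤ_24, +):
(1) 0 ∈ H? No
(2) Closure: for all a,b ∈ H, (a+b) mod 24 ∈ H? No  [counterexample: 4 + 20 = 0 ∉ H]
(3) Inverses: for all a ∈ H, -a mod 24 ∈ H? Yes

No, H is not a subgroup of ℤ_24


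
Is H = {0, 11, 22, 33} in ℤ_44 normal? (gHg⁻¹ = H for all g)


H = {0, 11, 22, 33} in ℤ_44
ℤ_44 is abelian; every subgroup of an abelian group is normal

Yes, normal subgroup


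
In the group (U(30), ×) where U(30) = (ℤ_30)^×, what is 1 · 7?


Operation: multiplication mod 30
1 · 7 = (a × b) mod 30 with a = 1, b = 7

1 · 7 = 7


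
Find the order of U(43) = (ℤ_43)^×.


U(n) is the group of units mod n; |U(n)| = φ(n)
|U(43)| = φ(43) = 42

|U(43) = (ℤ_43)^×| = 42


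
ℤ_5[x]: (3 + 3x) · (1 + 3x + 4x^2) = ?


Expand and collect like terms; reduce coefficients mod 5:
x^0: 3·1 = 3 ≡ 3 (mod 5)
x^1: 3·3 + 3·1 = 12 ≡ 2 (mod 5)
x^2: 3·4 + 3·3 = 21 ≡ 1 (mod 5)
x^3: 3·4 = 12 ≡ 2 (mod 5)
Result: 3 + 2x + x^2 + 2x^3

f · g = 3 + 2x + x^2 + 2x^3


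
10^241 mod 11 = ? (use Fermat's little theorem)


Fermat's little theorem: if p is prime and gcd(a,p)=1, then a^(p-1) ≡ 1 (mod p)
p = 11 is prime, gcd(10,11) = 1
Reduce exponent: 241 mod 10 = 1
So 10^241 ≡ 10^1 (mod 11)
10^1 mod 11 = 10

10^241 ≡ 10 (mod 11)


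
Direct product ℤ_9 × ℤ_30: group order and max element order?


|ℤ_9 × ℤ_30| = 9 × 30 = 270
Max element order = lcm(9,30) = 90
Cyclic? No (gcd=3)

|ℤ_9×ℤ_30| = 270, max element order = 90


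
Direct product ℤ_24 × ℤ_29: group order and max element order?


|ℤ_24 × ℤ_29| = 24 × 29 = 696
Max element order = lcm(24,29) = 696
Cyclic? Yes (gcd=1)

|ℤ_24×ℤ_29| = 696, max element order = 696


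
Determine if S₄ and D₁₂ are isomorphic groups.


Comparing S₄ and D₁₂:
S₄ has trivial center; D₁₂ has center {e, r⁶}

No, S₄ ≇ D₁₂


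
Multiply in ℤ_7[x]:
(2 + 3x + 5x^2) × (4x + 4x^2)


Expand and collect like terms; reduce coefficients mod 7:
x^0: 2·0 = 0 ≡ 0 (mod 7)
x^1: 2·4 + 3·0 = 8 ≡ 1 (mod 7)
x^2: 2·4 + 3·4 + 5·0 = 20 ≡ 6 (mod 7)
x^3: 3·4 + 5·4 = 32 ≡ 4 (mod 7)
x^4: 5·4 = 20 ≡ 6 (mod 7)
Result: x + 6x^2 + 4x^3 + 6x^4

f · g = x + 6x^2 + 4x^3 + 6x^4


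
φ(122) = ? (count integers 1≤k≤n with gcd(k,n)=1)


Factor n: 122 = 2 × 61
φ(n) = n · ∏(1 - 1/p) over distinct primes p | n
φ(122) = 122 · (1 - 1/2) · (1 - 1/61) = 60

φ(122) = 60


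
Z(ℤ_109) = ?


Z(G) = {g ∈ G | gx = xg for all x ∈ G}
ℤ_109 is abelian, so Z(G) = G

Z(ℤ_109) = ℤ_109


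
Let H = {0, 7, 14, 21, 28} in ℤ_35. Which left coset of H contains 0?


0 + H = {0 + h (mod 35) : h ∈ H}
0+0=0, 0+7=7, 0+14=14, 0+21=21, 0+28=28

0 + H = {0, 7, 14, 21, 28}


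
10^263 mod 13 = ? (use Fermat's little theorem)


Fermat's little theorem: if p is prime and gcd(a,p)=1, then a^(p-1) ≡ 1 (mod p)
p = 13 is prime, gcd(10,13) = 1
Reduce exponent: 263 mod 12 = 11
So 10^263 ≡ 10^11 (mod 13)
10^11 mod 13 = 4

10^263 ≡ 4 (mod 13)


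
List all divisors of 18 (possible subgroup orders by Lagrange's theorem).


Lagrange's theorem: |H| divides |G|
|G| = 18
Divisors of 18: 1, 2, 3, 6, 9, 18

Possible subgroup orders: {1, 2, 3, 6, 9, 18}


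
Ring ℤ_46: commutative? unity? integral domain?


ℤ_46 is a commutative ring with unity 1; 46 = 2×23 is composite, so 2·23 ≡ 0 gives zero divisors (not an integral domain)
Commutative: Yes
Integral domain: No
Has unity: Yes

ℤ_46: Commutative=Yes, Unity=Yes


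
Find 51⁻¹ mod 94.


Use the extended Euclidean algorithm to write 1 = 51·s + 94·t; then s mod 94 is the inverse.
Euclidean algorithm:
  51 = 0·94 + 51
  94 = 1·51 + 43
  51 = 1·43 + 8
  43 = 5·8 + 3
  8 = 2·3 + 2
  3 = 1·2 + 1
  2 = 2·1 + 0
gcd(51,94) = 1
Back-substitution gives: 51·(-35) + 94·(19) = 1
So 51⁻¹ ≡ -35 ≡ 59 (mod 94)
Check: 51 × 59 = 3009 ≡ 1 (mod 94) ✓

51⁻¹ ≡ 59 (mod 94)


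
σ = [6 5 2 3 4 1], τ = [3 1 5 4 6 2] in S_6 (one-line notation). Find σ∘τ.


σ∘τ: apply τ first, then σ
1 →τ 3 →σ 2
2 →τ 1 →σ 6
3 →τ 5 →σ 4
4 →τ 4 →σ 3
5 →τ 6 →σ 1
6 →τ 2 →σ 5

σ∘τ = [2 6 4 3 1 5]


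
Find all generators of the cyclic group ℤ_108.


g generates ℤ_n iff gcd(g,n) = 1
Prime factors of 108: 2, 3
Generators are g ∈ {1,...,107} not divisible by any of these primes.
Generators: {1, 5, 7, 11, 13, 17, 19, 23, 25, 29, 31, 35, 37, 41, 43, 47, 49, 53, 55, 59, 61, 65, 67, 71, 73, 77, 79, 83, 85, 89, 91, 95, 97, 101, 103, 107}
Number of generators = φ(108) = 36

Generators of ℤ_108 = {1, 5, 7, 11, 13, 17, 19, 23, 25, 29, 31, 35, 37, 41, 43, 47, 49, 53, 55, 59, 61, 65, 67, 71, 73, 77, 79, 83, 85, 89, 91, 95, 97, 101, 103, 107}


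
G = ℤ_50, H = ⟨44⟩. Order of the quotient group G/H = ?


|⟨44⟩| = n / gcd(44, 50) = 50 / 2 = 25
H is normal (ℤ_50 is abelian).
|G/H| = |G| / |H| = 50 / 25 = 2

|G/H| = 2


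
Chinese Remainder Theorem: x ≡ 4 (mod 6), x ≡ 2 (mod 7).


m₁ = 6, m₂ = 7, gcd = 1, so CRT applies. M = m₁·m₂ = 42
Let M₁ = M/m₁ = 7, M₂ = M/m₂ = 6
Find y₁ ≡ M₁⁻¹ (mod m₁): 7⁻¹ ≡ 1 (mod 6)
Find y₂ ≡ M₂⁻¹ (mod m₂): 6⁻¹ ≡ 6 (mod 7)
x = a₁·M₁·y₁ + a₂·M₂·y₂ = 4·7·1 + 2·6·6 = 100
Reduce mod 42: x ≡ 16
Check: 16 mod 6 = 4 ✓, 16 mod 7 = 2 ✓

x ≡ 16 (mod 42)


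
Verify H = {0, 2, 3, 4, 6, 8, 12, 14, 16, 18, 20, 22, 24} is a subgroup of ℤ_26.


Subgroup test for H = {0, 2, 3, 4, 6, 8, 12, 14, 16, 18, 20, 22, 24} in (ℤ_26, +):
(1) 0 ∈ H? Yes
(2) Closure: for all a,b ∈ H, (a+b) mod 26 ∈ H? No  [counterexample: 2 + 3 = 5 ∉ H]
(3) Inverses: for all a ∈ H, -a mod 26 ∈ H? No

No, H is not a subgroup of ℤ_26


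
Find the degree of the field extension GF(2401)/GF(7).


GF(2401) = GF(7^4), so the extension degree is 4

[GF(2401)/GF(7)] = 4


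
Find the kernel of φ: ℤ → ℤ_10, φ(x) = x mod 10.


Kernel = preimage of identity
ker(φ) = {x ∈ ℤ : x ≡ 0 (mod 10)} = 10ℤ = {0, ±10, ±20, ...}

ker(φ) = 10ℤ


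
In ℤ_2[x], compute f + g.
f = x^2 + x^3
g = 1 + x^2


Add coefficients mod 2:
x^0: 0 + 1 = 1 (mod 2)
x^1: 0 + 0 = 0 (mod 2)
x^2: 1 + 1 = 0 (mod 2)
x^3: 1 + 0 = 1 (mod 2)
Result: 1 + x^3

f + g = 1 + x^3


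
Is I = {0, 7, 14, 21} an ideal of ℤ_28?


Check ideal conditions for I = {0, 7, 14, 21} in ℤ_28:
(1) I is an additive subgroup? Yes
(2) For r ∈ ℤ_28 and a ∈ I: r·a ∈ I? Yes

Yes, I is an ideal of ℤ_28


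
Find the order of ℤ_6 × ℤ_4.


|A × B| = |A| · |B|
|ℤ_6 × ℤ_4| = 6 × 4 = 24

|ℤ_6 × ℤ_4| = 24


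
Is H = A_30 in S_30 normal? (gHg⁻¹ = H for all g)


H = A_30 in S_30
A_30 has index 2 in S_30, and every subgroup of index 2 is normal

Yes, normal subgroup


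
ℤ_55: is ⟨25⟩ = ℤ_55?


g generates ℤ_n iff gcd(g, n) = 1
gcd(25, 55) = 5
Since gcd = 5 ≠ 1, ⟨25⟩ has order 11 < 55, so 25 is not a generator.

No, 25 does not generate ℤ_55


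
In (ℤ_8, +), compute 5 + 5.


Operation: addition mod 8
5 + 5 = (a + b) mod 8 with a = 5, b = 5

5 + 5 = 2


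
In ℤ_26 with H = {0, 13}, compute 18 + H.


18 + H = {18 + h (mod 26) : h ∈ H}
18+0=18, 18+13=5
18 + H = {5, 18} = 5 + H

18 + H = {5, 18}


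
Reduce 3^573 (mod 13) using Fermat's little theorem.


Fermat's little theorem: if p is prime and gcd(a,p)=1, then a^(p-1) ≡ 1 (mod p)
p = 13 is prime, gcd(3,13) = 1
Reduce exponent: 573 mod 12 = 9
So 3^573 ≡ 3^9 (mod 13)
3^9 mod 13 = 1

3^573 ≡ 1 (mod 13)


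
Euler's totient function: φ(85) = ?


Factor n: 85 = 5 × 17
φ(n) = n · ∏(1 - 1/p) over distinct primes p | n
φ(85) = 85 · (1 - 1/5) · (1 - 1/17) = 64

φ(85) = 64


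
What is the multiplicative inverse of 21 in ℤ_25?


Use the extended Euclidean algorithm to write 1 = 21·s + 25·t; then s mod 25 is the inverse.
Euclidean algorithm:
  21 = 0·25 + 21
  25 = 1·21 + 4
  21 = 5·4 + 1
  4 = 4·1 + 0
gcd(21,25) = 1
Back-substitution gives: 21·(6) + 25·(-5) = 1
So 21⁻¹ ≡ 6 ≡ 6 (mod 25)
Check: 21 × 6 = 126 ≡ 1 (mod 25) ✓

21⁻¹ ≡ 6 (mod 25)


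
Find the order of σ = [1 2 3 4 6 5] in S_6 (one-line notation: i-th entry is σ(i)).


Cycle decomposition: (5 6)
Cycle lengths: 2
Order = lcm(2) = 2

ord(σ) = 2


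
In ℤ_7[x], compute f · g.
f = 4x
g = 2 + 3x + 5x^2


Expand and collect like terms; reduce coefficients mod 7:
x^0: 0·2 = 0 ≡ 0 (mod 7)
x^1: 0·3 + 4·2 = 8 ≡ 1 (mod 7)
x^2: 0·5 + 4·3 = 12 ≡ 5 (mod 7)
x^3: 4·5 = 20 ≡ 6 (mod 7)
Result: x + 5x^2 + 6x^3

f · g = x + 5x^2 + 6x^3


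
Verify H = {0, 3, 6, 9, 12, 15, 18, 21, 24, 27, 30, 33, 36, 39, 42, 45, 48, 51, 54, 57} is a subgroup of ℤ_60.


Subgroup test for H = {0, 3, 6, 9, 12, 15, 18, 21, 24, 27, 30, 33, 36, 39, 42, 45, 48, 51, 54, 57} in (ℤ_60, +):
(1) 0 ∈ H? Yes
(2) Closure: for all a,b ∈ H, (a+b) mod 60 ∈ H? Yes
(3) Inverses: for all a ∈ H, -a mod 60 ∈ H? Yes

Yes, H is a subgroup of ℤ_60


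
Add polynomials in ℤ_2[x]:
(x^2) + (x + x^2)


Add coefficients mod 2:
x^0: 0 + 0 = 0 (mod 2)
x^1: 0 + 1 = 1 (mod 2)
x^2: 1 + 1 = 0 (mod 2)
Result: x

f + g = x


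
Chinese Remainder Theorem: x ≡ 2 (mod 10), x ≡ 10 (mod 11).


m₁ = 10, m₂ = 11, gcd = 1, so CRT applies. M = m₁·m₂ = 110
Let M₁ = M/m₁ = 11, M₂ = M/m₂ = 10
Find y₁ ≡ M₁⁻¹ (mod m₁): 11⁻¹ ≡ 1 (mod 10)
Find y₂ ≡ M₂⁻¹ (mod m₂): 10⁻¹ ≡ 10 (mod 11)
x = a₁·M₁·y₁ + a₂·M₂·y₂ = 2·11·1 + 10·10·10 = 1022
Reduce mod 110: x ≡ 32
Check: 32 mod 10 = 2 ✓, 32 mod 11 = 10 ✓

x ≡ 32 (mod 110)


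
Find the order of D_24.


|D_n| = 2n (n rotations and n reflections)
|D_24| = 2×24 = 48

|D_24| = 48


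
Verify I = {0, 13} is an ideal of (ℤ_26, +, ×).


Check ideal conditions for I = {0, 13} in ℤ_26:
(1) I is an additive subgroup? Yes
(2) For r ∈ ℤ_26 and a ∈ I: r·a ∈ I? Yes

Yes, I is an ideal of ℤ_26


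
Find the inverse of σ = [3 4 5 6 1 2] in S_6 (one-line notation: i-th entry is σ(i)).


To find σ⁻¹, swap domain and range:
σ(1) = 3 → σ⁻¹(3) = 1
σ(2) = 4 → σ⁻¹(4) = 2
σ(3) = 5 → σ⁻¹(5) = 3
σ(4) = 6 → σ⁻¹(6) = 4
σ(5) = 1 → σ⁻¹(1) = 5
σ(6) = 2 → σ⁻¹(2) = 6

σ⁻¹ = [5 6 1 2 3 4]


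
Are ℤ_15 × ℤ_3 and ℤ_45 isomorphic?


Comparing ℤ_15 × ℤ_3 and ℤ_45:
gcd(15,3) = 3 ≠ 1. Max element order in ℤ_15×ℤ_3 is lcm(15,3) = 15 < 45, so it has no element of order 45

No, ℤ_15 × ℤ_3 ≇ ℤ_45


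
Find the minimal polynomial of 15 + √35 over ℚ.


Let α = 15 + √35. Then α - 15 = √35, so (α - 15)² = 35, giving α² - 30α + 190 = 0. Degree 2 and α ∉ ℚ, so this is the minimal polynomial.

Minimal polynomial: x² - 30x + 190


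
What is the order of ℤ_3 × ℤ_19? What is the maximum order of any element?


|ℤ_3 × ℤ_19| = 3 × 19 = 57
Max element order = lcm(3,19) = 57
Cyclic? Yes (gcd=1)

|ℤ_3×ℤ_19| = 57, max element order = 57


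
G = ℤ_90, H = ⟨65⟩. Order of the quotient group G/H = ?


|⟨65⟩| = n / gcd(65, 90) = 90 / 5 = 18
H is normal (ℤ_90 is abelian).
|G/H| = |G| / |H| = 90 / 18 = 5

|G/H| = 5


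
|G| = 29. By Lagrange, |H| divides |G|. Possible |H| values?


Lagrange's theorem: |H| divides |G|
|G| = 29
Divisors of 29: 1, 29

Possible subgroup orders: {1, 29}


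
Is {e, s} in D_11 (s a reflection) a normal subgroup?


H = {e, s} in D_11 (s a reflection)
r·s·r⁻¹ = sr⁻² ≠ s for n ≥ 3, so {e, s} is not closed under conjugation

No, not a normal subgroup


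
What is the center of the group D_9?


Z(G) = {g ∈ G | gx = xg for all x ∈ G}
For odd n, Z(D_n) = {e}: no nontrivial rotation commutes with all reflections

Z(D_9) = {e}


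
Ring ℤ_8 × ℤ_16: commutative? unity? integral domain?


Direct product ring; commutative with unity (1,1); but (1,0)·(0,1) = (0,0) gives zero divisors, so not an integral domain
Commutative: Yes
Integral domain: No
Has unity: Yes

ℤ_8 × ℤ_16: Commutative=Yes, Unity=Yes


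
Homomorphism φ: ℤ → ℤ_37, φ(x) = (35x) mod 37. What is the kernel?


Kernel = preimage of identity
ker(φ) = {x ∈ ℤ : 35x ≡ 0 (mod 37)}. gcd(35,37) = 1, so 35x ≡ 0 (mod 37) ⟺ x ≡ 0 (mod 37/1 = 37). Hence ker(φ) = 37ℤ

ker(φ) = 37ℤ


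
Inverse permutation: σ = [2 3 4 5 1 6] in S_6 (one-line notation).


To find σ⁻¹, swap domain and range:
σ(1) = 2 → σ⁻¹(2) = 1
σ(2) = 3 → σ⁻¹(3) = 2
σ(3) = 4 → σ⁻¹(4) = 3
σ(4) = 5 → σ⁻¹(5) = 4
σ(5) = 1 → σ⁻¹(1) = 5
σ(6) = 6 → σ⁻¹(6) = 6

σ⁻¹ = [5 1 2 3 4 6]


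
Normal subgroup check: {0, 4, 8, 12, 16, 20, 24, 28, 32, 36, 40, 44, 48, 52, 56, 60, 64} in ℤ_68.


H = {0, 4, 8, 12, 16, 20, 24, 28, 32, 36, 40, 44, 48, 52, 56, 60, 64} in ℤ_68
ℤ_68 is abelian; every subgroup of an abelian group is normal

Yes, normal subgroup


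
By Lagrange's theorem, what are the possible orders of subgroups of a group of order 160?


Lagrange's theorem: |H| divides |G|
|G| = 160
Divisors of 160: 1, 2, 4, 5, 8, 10, 16, 20, 32, 40, 80, 160

Possible subgroup orders: {1, 2, 4, 5, 8, 10, 16, 20, 32, 40, 80, 160}


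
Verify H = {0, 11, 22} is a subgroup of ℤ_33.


Subgroup test for H = {0, 11, 22} in (ℤ_33, +):
(1) 0 ∈ H? Yes
(2) Closure: for all a,b ∈ H, (a+b) mod 33 ∈ H? Yes
(3) Inverses: for all a ∈ H, -a mod 33 ∈ H? Yes

Yes, H is a subgroup of ℤ_33


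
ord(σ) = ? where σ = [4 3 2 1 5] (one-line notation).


Cycle decomposition: (1 4) (2 3)
Cycle lengths: 2, 2
Order = lcm(2, 2) = 2

ord(σ) = 2


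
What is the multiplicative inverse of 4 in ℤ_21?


Use the extended Euclidean algorithm to write 1 = 4·s + 21·t; then s mod 21 is the inverse.
Euclidean algorithm:
  4 = 0·21 + 4
  21 = 5·4 + 1
  4 = 4·1 + 0
gcd(4,21) = 1
Back-substitution gives: 4·(-5) + 21·(1) = 1
So 4⁻¹ ≡ -5 ≡ 16 (mod 21)
Check: 4 × 16 = 64 ≡ 1 (mod 21) ✓

4⁻¹ ≡ 16 (mod 21)


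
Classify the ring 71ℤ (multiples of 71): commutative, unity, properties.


71ℤ is a commutative ring under +,× but has no multiplicative identity (1 ∉ 71ℤ); it has no zero divisors, but without unity it is not an integral domain
Commutative: Yes
Integral domain: No
Has unity: No

71ℤ (multiples of 71): Commutative=Yes, Unity=No


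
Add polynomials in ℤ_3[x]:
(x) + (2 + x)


Add coefficients mod 3:
x^0: 0 + 2 = 2 (mod 3)
x^1: 1 + 1 = 2 (mod 3)
Result: 2 + 2x

f + g = 2 + 2x


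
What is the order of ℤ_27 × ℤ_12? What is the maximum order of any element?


|ℤ_27 × ℤ_12| = 27 × 12 = 324
Max element order = lcm(27,12) = 108
Cyclic? No (gcd=3)

|ℤ_27×ℤ_12| = 324, max element order = 108


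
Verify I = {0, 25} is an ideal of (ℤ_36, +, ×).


Check ideal conditions for I = {0, 25} in ℤ_36:
(1) I is an additive subgroup? No
(2) For r ∈ ℤ_36 and a ∈ I: r·a ∈ I? No  [counterexample: r=2, a=25, r·a mod 36 = 14 ∉ I]

No, I is not an ideal of ℤ_36


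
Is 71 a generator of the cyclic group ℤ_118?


g generates ℤ_n iff gcd(g, n) = 1
gcd(71, 118) = 1
Since gcd = 1, 71 is a generator.

Yes, 71 generates ℤ_118


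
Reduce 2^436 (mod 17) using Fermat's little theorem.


Fermat's little theorem: if p is prime and gcd(a,p)=1, then a^(p-1) ≡ 1 (mod p)
p = 17 is prime, gcd(2,17) = 1
Reduce exponent: 436 mod 16 = 4
So 2^436 ≡ 2^4 (mod 17)
2^4 mod 17 = 16

2^436 ≡ 16 (mod 17)


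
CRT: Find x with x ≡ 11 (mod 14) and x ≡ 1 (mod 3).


m₁ = 14, m₂ = 3, gcd = 1, so CRT applies. M = m₁·m₂ = 42
Let M₁ = M/m₁ = 3, M₂ = M/m₂ = 14
Find y₁ ≡ M₁⁻¹ (mod m₁): 3⁻¹ ≡ 5 (mod 14)
Find y₂ ≡ M₂⁻¹ (mod m₂): 14⁻¹ ≡ 2 (mod 3)
x = a₁·M₁·y₁ + a₂·M₂·y₂ = 11·3·5 + 1·14·2 = 193
Reduce mod 42: x ≡ 25
Check: 25 mod 14 = 11 ✓, 25 mod 3 = 1 ✓

x ≡ 25 (mod 42)


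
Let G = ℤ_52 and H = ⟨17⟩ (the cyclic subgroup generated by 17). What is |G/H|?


|⟨17⟩| = n / gcd(17, 52) = 52 / 1 = 52
H is normal (ℤ_52 is abelian).
|G/H| = |G| / |H| = 52 / 52 = 1

|G/H| = 1


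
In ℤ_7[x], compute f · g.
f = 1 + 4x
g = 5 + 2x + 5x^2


Expand and collect like terms; reduce coefficients mod 7:
x^0: 1·5 = 5 ≡ 5 (mod 7)
x^1: 1·2 + 4·5 = 22 ≡ 1 (mod 7)
x^2: 1·5 + 4·2 = 13 ≡ 6 (mod 7)
x^3: 4·5 = 20 ≡ 6 (mod 7)
Result: 5 + x + 6x^2 + 6x^3

f · g = 5 + x + 6x^2 + 6x^3


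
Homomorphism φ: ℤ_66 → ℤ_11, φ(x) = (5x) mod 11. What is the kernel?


Kernel = preimage of identity
ker(φ) = {x ∈ ℤ_66 : 5x ≡ 0 (mod 11)}. Since 11 | 66, φ is well-defined. The kernel is the cyclic subgroup ⟨11⟩ of ℤ_66 (order 6), i.e. {0, 11, 22, 33, 44, 55}

ker(φ) = {0, 11, 22, 33, 44, 55}


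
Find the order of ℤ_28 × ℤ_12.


|A × B| = |A| · |B|
|ℤ_28 × ℤ_12| = 28 × 12 = 336

|ℤ_28 × ℤ_12| = 336


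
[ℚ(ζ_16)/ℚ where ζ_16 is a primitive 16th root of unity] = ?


[ℚ(ζ_n):ℚ] = deg Φ_n(x) = φ(n). Here φ(16) = 8

[ℚ(ζ_16)/ℚ where ζ_16 is a primitive 16th root of unity] = 8


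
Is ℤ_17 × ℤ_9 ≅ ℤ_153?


Comparing ℤ_17 × ℤ_9 and ℤ_153:
gcd(17,9) = 1, so ℤ_17 × ℤ_9 ≅ ℤ_153 (CRT)

Yes, ℤ_17 × ℤ_9 ≅ ℤ_153


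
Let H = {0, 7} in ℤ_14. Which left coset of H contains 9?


9 + H = {9 + h (mod 14) : h ∈ H}
9+0=9, 9+7=2
9 + H = {2, 9} = 2 + H

9 + H = {2, 9}


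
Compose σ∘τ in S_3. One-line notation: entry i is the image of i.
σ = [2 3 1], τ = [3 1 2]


σ∘τ: apply τ first, then σ
1 →τ 3 →σ 1
2 →τ 1 →σ 2
3 →τ 2 →σ 3

σ∘τ = [1 2 3]


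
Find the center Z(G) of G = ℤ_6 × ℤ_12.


Z(G) = {g ∈ G | gx = xg for all x ∈ G}
Direct product of abelian groups is abelian, so Z(G) = G

Z(ℤ_6 × ℤ_12) = ℤ_6 × ℤ_12


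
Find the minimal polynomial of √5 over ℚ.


√5 satisfies x² - 5 = 0, irreducible over ℚ since 5 is squarefree

Minimal polynomial: x² - 5


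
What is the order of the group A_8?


|A_n| = n!/2 (even permutations)
|A_8| = 8!/2 = 40320/2 = 20160

|A_8| = 20160


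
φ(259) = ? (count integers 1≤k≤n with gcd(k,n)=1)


Factor n: 259 = 7 × 37
φ(n) = n · ∏(1 - 1/p) over distinct primes p | n
φ(259) = 259 · (1 - 1/7) · (1 - 1/37) = 216

φ(259) = 216


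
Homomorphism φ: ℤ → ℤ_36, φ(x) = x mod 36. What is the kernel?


Kernel = preimage of identity
ker(φ) = {x ∈ ℤ : x ≡ 0 (mod 36)} = 36ℤ = {0, ±36, ±72, ...}

ker(φ) = 36ℤ


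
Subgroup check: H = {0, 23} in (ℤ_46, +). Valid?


Subgroup test for H = {0, 23} in (ℤ_46, +):
(1) 0 ∈ H? Yes
(2) Closure: for all a,b ∈ H, (a+b) mod 46 ∈ H? Yes
(3) Inverses: for all a ∈ H, -a mod 46 ∈ H? Yes

Yes, H is a subgroup of ℤ_46


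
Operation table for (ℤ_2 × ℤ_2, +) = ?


Elements: {(0,0), (0,1), (1,0), (1,1)}
Operation: componentwise addition mod (2, 2)
Entry (a, b) = ((a₁+b₁) mod 2, (a₂+b₂) mod 2)

Cayley table:
      | (0,0) | (0,1) | (1,0) | (1,1)
(0,0) | (0,0) | (0,1) | (1,0) | (1,1)
(0,1) | (0,1) | (0,0) | (1,1) | (1,0)
(1,0) | (1,0) | (1,1) | (0,0) | (0,1)
(1,1) | (1,1) | (1,0) | (0,1) | (0,0)


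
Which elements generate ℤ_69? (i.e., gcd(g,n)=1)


g generates ℤ_n iff gcd(g,n) = 1
Prime factors of 69: 3, 23
Generators are g ∈ {1,...,68} not divisible by any of these primes.
Generators: {1, 2, 4, 5, 7, 8, 10, 11, 13, 14, 16, 17, 19, 20, 22, 25, 26, 28, 29, 31, 32, 34, 35, 37, 38, 40, 41, 43, 44, 47, 49, 50, 52, 53, 55, 56, 58, 59, 61, 62, 64, 65, 67, 68}
Number of generators = φ(69) = 44

Generators of ℤ_69 = {1, 2, 4, 5, 7, 8, 10, 11, 13, 14, 16, 17, 19, 20, 22, 25, 26, 28, 29, 31, 32, 34, 35, 37, 38, 40, 41, 43, 44, 47, 49, 50, 52, 53, 55, 56, 58, 59, 61, 62, 64, 65, 67, 68}


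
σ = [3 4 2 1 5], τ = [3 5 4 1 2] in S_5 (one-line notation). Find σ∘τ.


σ∘τ: apply τ first, then σ
1 →τ 3 →σ 2
2 →τ 5 →σ 5
3 →τ 4 →σ 1
4 →τ 1 →σ 3
5 →τ 2 →σ 4

σ∘τ = [2 5 1 3 4]


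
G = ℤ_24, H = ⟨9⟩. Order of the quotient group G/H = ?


|⟨9⟩| = n / gcd(9, 24) = 24 / 3 = 8
H is normal (ℤ_24 is abelian).
|G/H| = |G| / |H| = 24 / 8 = 3

|G/H| = 3


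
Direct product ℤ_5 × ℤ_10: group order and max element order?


|ℤ_5 × ℤ_10| = 5 × 10 = 50
Max element order = lcm(5,10) = 10
Cyclic? No (gcd=5)

|ℤ_5×ℤ_10| = 50, max element order = 10


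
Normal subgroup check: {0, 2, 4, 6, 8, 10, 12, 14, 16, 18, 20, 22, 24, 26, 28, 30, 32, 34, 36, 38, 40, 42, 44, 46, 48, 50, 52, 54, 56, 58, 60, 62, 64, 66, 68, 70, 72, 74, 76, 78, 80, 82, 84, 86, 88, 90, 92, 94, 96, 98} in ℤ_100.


H = {0, 2, 4, 6, 8, 10, 12, 14, 16, 18, 20, 22, 24, 26, 28, 30, 32, 34, 36, 38, 40, 42, 44, 46, 48, 50, 52, 54, 56, 58, 60, 62, 64, 66, 68, 70, 72, 74, 76, 78, 80, 82, 84, 86, 88, 90, 92, 94, 96, 98} in ℤ_100
ℤ_100 is abelian; every subgroup of an abelian group is normal

Yes, normal subgroup


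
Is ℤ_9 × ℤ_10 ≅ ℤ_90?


Comparing ℤ_9 × ℤ_10 and ℤ_90:
gcd(9,10) = 1, so ℤ_9 × ℤ_10 ≅ ℤ_90 (CRT)

Yes, ℤ_9 × ℤ_10 ≅ ℤ_90


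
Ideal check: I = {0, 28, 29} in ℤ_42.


Check ideal conditions for I = {0, 28, 29} in ℤ_42:
(1) I is an additive subgroup? No
(2) For r ∈ ℤ_42 and a ∈ I: r·a ∈ I? No  [counterexample: r=2, a=28, r·a mod 42 = 14 ∉ I]

No, I is not an ideal of ℤ_42


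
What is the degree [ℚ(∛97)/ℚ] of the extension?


∛97 has minimal polynomial x³ - 97 (irreducible over ℚ since 97 is not a perfect cube)

[ℚ(∛97)/ℚ] = 3


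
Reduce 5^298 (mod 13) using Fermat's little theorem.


Fermat's little theorem: if p is prime and gcd(a,p)=1, then a^(p-1) ≡ 1 (mod p)
p = 13 is prime, gcd(5,13) = 1
Reduce exponent: 298 mod 12 = 10
So 5^298 ≡ 5^10 (mod 13)
5^10 mod 13 = 12

5^298 ≡ 12 (mod 13)


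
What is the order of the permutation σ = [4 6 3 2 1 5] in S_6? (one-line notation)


Cycle decomposition: (1 4 2 6 5)
Cycle lengths: 5
Order = lcm(5) = 5

ord(σ) = 5


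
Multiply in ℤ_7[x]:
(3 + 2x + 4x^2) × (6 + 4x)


Expand and collect like terms; reduce coefficients mod 7:
x^0: 3·6 = 18 ≡ 4 (mod 7)
x^1: 3·4 + 2·6 = 24 ≡ 3 (mod 7)
x^2: 2·4 + 4·6 = 32 ≡ 4 (mod 7)
x^3: 4·4 = 16 ≡ 2 (mod 7)
Result: 4 + 3x + 4x^2 + 2x^3

f · g = 4 + 3x + 4x^2 + 2x^3


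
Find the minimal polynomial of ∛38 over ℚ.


∛38 satisfies x³ - 38 = 0, irreducible over ℚ (no rational root; 38 is not a perfect cube)

Minimal polynomial: x³ - 38


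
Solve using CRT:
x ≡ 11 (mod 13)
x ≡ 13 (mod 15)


m₁ = 13, m₂ = 15, gcd = 1, so CRT applies. M = m₁·m₂ = 195
Let M₁ = M/m₁ = 15, M₂ = M/m₂ = 13
Find y₁ ≡ M₁⁻¹ (mod m₁): 15⁻¹ ≡ 7 (mod 13)
Find y₂ ≡ M₂⁻¹ (mod m₂): 13⁻¹ ≡ 7 (mod 15)
x = a₁·M₁·y₁ + a₂·M₂·y₂ = 11·15·7 + 13·13·7 = 2338
Reduce mod 195: x ≡ 193
Check: 193 mod 13 = 11 ✓, 193 mod 15 = 13 ✓

x ≡ 193 (mod 195)


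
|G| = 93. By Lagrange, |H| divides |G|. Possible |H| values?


Lagrange's theorem: |H| divides |G|
|G| = 93
Divisors of 93: 1, 3, 31, 93

Possible subgroup orders: {1, 3, 31, 93}


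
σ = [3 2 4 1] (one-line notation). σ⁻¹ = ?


To find σ⁻¹, swap domain and range:
σ(1) = 3 → σ⁻¹(3) = 1
σ(2) = 2 → σ⁻¹(2) = 2
σ(3) = 4 → σ⁻¹(4) = 3
σ(4) = 1 → σ⁻¹(1) = 4

σ⁻¹ = [4 2 1 3]


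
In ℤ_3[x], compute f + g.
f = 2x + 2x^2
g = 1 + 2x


Add coefficients mod 3:
x^0: 0 + 1 = 1 (mod 3)
x^1: 2 + 2 = 1 (mod 3)
x^2: 2 + 0 = 2 (mod 3)
Result: 1 + x + 2x^2

f + g = 1 + x + 2x^2


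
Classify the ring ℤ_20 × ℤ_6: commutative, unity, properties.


Direct product ring; commutative with unity (1,1); but (1,0)·(0,1) = (0,0) gives zero divisors, so not an integral domain
Commutative: Yes
Integral domain: No
Has unity: Yes

ℤ_20 × ℤ_6: Commutative=Yes, Unity=Yes


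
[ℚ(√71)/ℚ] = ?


√71 has minimal polynomial x² - 71 (irreducible over ℚ since 71 is squarefree)

[ℚ(√71)/ℚ] = 2


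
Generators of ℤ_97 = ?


g generates ℤ_n iff gcd(g,n) = 1
Prime factors of 97: 97
Generators are g ∈ {1,...,96} not divisible by any of these primes.
Generators: {1, 2, 3, 4, 5, 6, 7, 8, 9, 10, 11, 12, 13, 14, 15, 16, 17, 18, 19, 20, 21, 22, 23, 24, 25, 26, 27, 28, 29, 30, 31, 32, 33, 34, 35, 36, 37, 38, 39, 40, 41, 42, 43, 44, 45, 46, 47, 48, 49, 50, 51, 52, 53, 54, 55, 56, 57, 58, 59, 60, 61, 62, 63, 64, 65, 66, 67, 68, 69, 70, 71, 72, 73, 74, 75, 76, 77, 78, 79, 80, 81, 82, 83, 84, 85, 86, 87, 88, 89, 90, 91, 92, 93, 94, 95, 96}
Number of generators = φ(97) = 96

Generators of ℤ_97 = {1, 2, 3, 4, 5, 6, 7, 8, 9, 10, 11, 12, 13, 14, 15, 16, 17, 18, 19, 20, 21, 22, 23, 24, 25, 26, 27, 28, 29, 30, 31, 32, 33, 34, 35, 36, 37, 38, 39, 40, 41, 42, 43, 44, 45, 46, 47, 48, 49, 50, 51, 52, 53, 54, 55, 56, 57, 58, 59, 60, 61, 62, 63, 64, 65, 66, 67, 68, 69, 70, 71, 72, 73, 74, 75, 76, 77, 78, 79, 80, 81, 82, 83, 84, 85, 86, 87, 88, 89, 90, 91, 92, 93, 94, 95, 96}


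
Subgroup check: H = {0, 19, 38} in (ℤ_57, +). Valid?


Subgroup test for H = {0, 19, 38} in (ℤ_57, +):
(1) 0 ∈ H? Yes
(2) Closure: for all a,b ∈ H, (a+b) mod 57 ∈ H? Yes
(3) Inverses: for all a ∈ H, -a mod 57 ∈ H? Yes

Yes, H is a subgroup of ℤ_57


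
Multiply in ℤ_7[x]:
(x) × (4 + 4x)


Expand and collect like terms; reduce coefficients mod 7:
x^0: 0·4 = 0 ≡ 0 (mod 7)
x^1: 0·4 + 1·4 = 4 ≡ 4 (mod 7)
x^2: 1·4 = 4 ≡ 4 (mod 7)
Result: 4x + 4x^2

f · g = 4x + 4x^2


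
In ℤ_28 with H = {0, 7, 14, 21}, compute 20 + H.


20 + H = {20 + h (mod 28) : h ∈ H}
20+0=20, 20+7=27, 20+14=6, 20+21=13
20 + H = {6, 13, 20, 27} = 6 + H

20 + H = {6, 13, 20, 27}


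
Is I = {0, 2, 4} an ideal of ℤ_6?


Check ideal conditions for I = {0, 2, 4} in ℤ_6:
(1) I is an additive subgroup? Yes
(2) For r ∈ ℤ_6 and a ∈ I: r·a ∈ I? Yes

Yes, I is an ideal of ℤ_6


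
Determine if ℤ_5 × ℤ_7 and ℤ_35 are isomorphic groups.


Comparing ℤ_5 × ℤ_7 and ℤ_35:
gcd(5,7) = 1, so ℤ_5 × ℤ_7 ≅ ℤ_35 (CRT)

Yes, ℤ_5 × ℤ_7 ≅ ℤ_35


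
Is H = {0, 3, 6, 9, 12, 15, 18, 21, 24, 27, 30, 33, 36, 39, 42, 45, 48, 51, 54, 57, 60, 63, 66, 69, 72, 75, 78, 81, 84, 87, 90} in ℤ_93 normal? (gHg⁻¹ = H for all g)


H = {0, 3, 6, 9, 12, 15, 18, 21, 24, 27, 30, 33, 36, 39, 42, 45, 48, 51, 54, 57, 60, 63, 66, 69, 72, 75, 78, 81, 84, 87, 90} in ℤ_93
ℤ_93 is abelian; every subgroup of an abelian group is normal

Yes, normal subgroup


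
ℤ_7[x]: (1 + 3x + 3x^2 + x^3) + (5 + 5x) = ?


Add coefficients mod 7:
x^0: 1 + 5 = 6 (mod 7)
x^1: 3 + 5 = 1 (mod 7)
x^2: 3 + 0 = 3 (mod 7)
x^3: 1 + 0 = 1 (mod 7)
Result: 6 + x + 3x^2 + x^3

f + g = 6 + x + 3x^2 + x^3


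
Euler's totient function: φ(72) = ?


Factor n: 72 = 2^3 × 3^2
φ(n) = n · ∏(1 - 1/p) over distinct primes p | n
φ(72) = 72 · (1 - 1/2) · (1 - 1/3) = 24

φ(72) = 24


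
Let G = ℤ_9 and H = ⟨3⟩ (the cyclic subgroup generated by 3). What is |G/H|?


|⟨3⟩| = n / gcd(3, 9) = 9 / 3 = 3
H is normal (ℤ_9 is abelian).
|G/H| = |G| / |H| = 9 / 3 = 3

|G/H| = 3


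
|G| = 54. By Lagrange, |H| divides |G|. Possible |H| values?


Lagrange's theorem: |H| divides |G|
|G| = 54
Divisors of 54: 1, 2, 3, 6, 9, 18, 27, 54

Possible subgroup orders: {1, 2, 3, 6, 9, 18, 27, 54}


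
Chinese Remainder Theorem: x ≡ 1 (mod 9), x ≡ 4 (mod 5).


m₁ = 9, m₂ = 5, gcd = 1, so CRT applies. M = m₁·m₂ = 45
Let M₁ = M/m₁ = 5, M₂ = M/m₂ = 9
Find y₁ ≡ M₁⁻¹ (mod m₁): 5⁻¹ ≡ 2 (mod 9)
Find y₂ ≡ M₂⁻¹ (mod m₂): 9⁻¹ ≡ 4 (mod 5)
x = a₁·M₁·y₁ + a₂·M₂·y₂ = 1·5·2 + 4·9·4 = 154
Reduce mod 45: x ≡ 19
Check: 19 mod 9 = 1 ✓, 19 mod 5 = 4 ✓

x ≡ 19 (mod 45)


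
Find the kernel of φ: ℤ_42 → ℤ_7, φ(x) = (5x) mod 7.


Kernel = preimage of identity
ker(φ) = {x ∈ ℤ_42 : 5x ≡ 0 (mod 7)}. Since 7 | 42, φ is well-defined. The kernel is the cyclic subgroup ⟨7⟩ of ℤ_42 (order 6), i.e. {0, 7, 14, 21, 28, 35}

ker(φ) = {0, 7, 14, 21, 28, 35}


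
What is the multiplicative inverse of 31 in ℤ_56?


Use the extended Euclidean algorithm to write 1 = 31·s + 56·t; then s mod 56 is the inverse.
Euclidean algorithm:
  31 = 0·56 + 31
  56 = 1·31 + 25
  31 = 1·25 + 6
  25 = 4·6 + 1
  6 = 6·1 + 0
gcd(31,56) = 1
Back-substitution gives: 31·(-9) + 56·(5) = 1
So 31⁻¹ ≡ -9 ≡ 47 (mod 56)
Check: 31 × 47 = 1457 ≡ 1 (mod 56) ✓

31⁻¹ ≡ 47 (mod 56)


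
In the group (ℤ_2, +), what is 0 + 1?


Operation: addition mod 2
0 + 1 = (a + b) mod 2 with a = 0, b = 1

0 + 1 = 1


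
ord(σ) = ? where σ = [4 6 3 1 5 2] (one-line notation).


Cycle decomposition: (1 4) (2 6)
Cycle lengths: 2, 2
Order = lcm(2, 2) = 2

ord(σ) = 2


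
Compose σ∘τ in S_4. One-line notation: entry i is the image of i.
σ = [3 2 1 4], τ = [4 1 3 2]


σ∘τ: apply τ first, then σ
1 →τ 4 →σ 4
2 →τ 1 →σ 3
3 →τ 3 →σ 1
4 →τ 2 →σ 2

σ∘τ = [4 3 1 2]


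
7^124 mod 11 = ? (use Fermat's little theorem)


Fermat's little theorem: if p is prime and gcd(a,p)=1, then a^(p-1) ≡ 1 (mod p)
p = 11 is prime, gcd(7,11) = 1
Reduce exponent: 124 mod 10 = 4
So 7^124 ≡ 7^4 (mod 11)
7^4 mod 11 = 3

7^124 ≡ 3 (mod 11)


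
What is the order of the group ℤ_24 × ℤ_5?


|A × B| = |A| · |B|
|ℤ_24 × ℤ_5| = 24 × 5 = 120

|ℤ_24 × ℤ_5| = 120


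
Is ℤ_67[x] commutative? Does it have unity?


ℤ_67 is a field (n prime), so ℤ_67[x] is a commutative integral domain with unity
Commutative: Yes
Integral domain: Yes
Has unity: Yes

ℤ_67[x]: Commutative=Yes, Unity=Yes


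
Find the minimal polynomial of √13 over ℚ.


√13 satisfies x² - 13 = 0, irreducible over ℚ since 13 is squarefree

Minimal polynomial: x² - 13


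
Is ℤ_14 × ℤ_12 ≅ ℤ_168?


Comparing ℤ_14 × ℤ_12 and ℤ_168:
gcd(14,12) = 2 ≠ 1. Max element order in ℤ_14×ℤ_12 is lcm(14,12) = 84 < 168, so it has no element of order 168

No, ℤ_14 × ℤ_12 ≇ ℤ_168


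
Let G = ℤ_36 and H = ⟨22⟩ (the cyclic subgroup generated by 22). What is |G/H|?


|⟨22⟩| = n / gcd(22, 36) = 36 / 2 = 18
H is normal (ℤ_36 is abelian).
|G/H| = |G| / |H| = 36 / 18 = 2

|G/H| = 2


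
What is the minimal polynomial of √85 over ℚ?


√85 satisfies x² - 85 = 0, irreducible over ℚ since 85 is squarefree

Minimal polynomial: x² - 85


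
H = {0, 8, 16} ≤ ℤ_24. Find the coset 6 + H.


6 + H = {6 + h (mod 24) : h ∈ H}
6+0=6, 6+8=14, 6+16=22

6 + H = {6, 14, 22}
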